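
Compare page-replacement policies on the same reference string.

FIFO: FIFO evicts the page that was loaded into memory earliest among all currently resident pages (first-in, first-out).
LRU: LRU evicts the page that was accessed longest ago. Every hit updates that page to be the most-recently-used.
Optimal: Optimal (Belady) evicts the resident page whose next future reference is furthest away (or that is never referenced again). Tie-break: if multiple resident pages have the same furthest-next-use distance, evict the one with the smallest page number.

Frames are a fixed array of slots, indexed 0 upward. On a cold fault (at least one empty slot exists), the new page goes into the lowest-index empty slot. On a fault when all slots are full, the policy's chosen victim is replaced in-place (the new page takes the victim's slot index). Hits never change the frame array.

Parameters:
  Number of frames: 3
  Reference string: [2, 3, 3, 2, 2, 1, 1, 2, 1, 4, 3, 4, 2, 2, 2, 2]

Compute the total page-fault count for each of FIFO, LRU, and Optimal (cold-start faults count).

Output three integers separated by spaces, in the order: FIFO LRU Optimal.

Answer: 5 6 4

Derivation:
--- FIFO ---
  step 0: ref 2 -> FAULT, frames=[2,-,-] (faults so far: 1)
  step 1: ref 3 -> FAULT, frames=[2,3,-] (faults so far: 2)
  step 2: ref 3 -> HIT, frames=[2,3,-] (faults so far: 2)
  step 3: ref 2 -> HIT, frames=[2,3,-] (faults so far: 2)
  step 4: ref 2 -> HIT, frames=[2,3,-] (faults so far: 2)
  step 5: ref 1 -> FAULT, frames=[2,3,1] (faults so far: 3)
  step 6: ref 1 -> HIT, frames=[2,3,1] (faults so far: 3)
  step 7: ref 2 -> HIT, frames=[2,3,1] (faults so far: 3)
  step 8: ref 1 -> HIT, frames=[2,3,1] (faults so far: 3)
  step 9: ref 4 -> FAULT, evict 2, frames=[4,3,1] (faults so far: 4)
  step 10: ref 3 -> HIT, frames=[4,3,1] (faults so far: 4)
  step 11: ref 4 -> HIT, frames=[4,3,1] (faults so far: 4)
  step 12: ref 2 -> FAULT, evict 3, frames=[4,2,1] (faults so far: 5)
  step 13: ref 2 -> HIT, frames=[4,2,1] (faults so far: 5)
  step 14: ref 2 -> HIT, frames=[4,2,1] (faults so far: 5)
  step 15: ref 2 -> HIT, frames=[4,2,1] (faults so far: 5)
  FIFO total faults: 5
--- LRU ---
  step 0: ref 2 -> FAULT, frames=[2,-,-] (faults so far: 1)
  step 1: ref 3 -> FAULT, frames=[2,3,-] (faults so far: 2)
  step 2: ref 3 -> HIT, frames=[2,3,-] (faults so far: 2)
  step 3: ref 2 -> HIT, frames=[2,3,-] (faults so far: 2)
  step 4: ref 2 -> HIT, frames=[2,3,-] (faults so far: 2)
  step 5: ref 1 -> FAULT, frames=[2,3,1] (faults so far: 3)
  step 6: ref 1 -> HIT, frames=[2,3,1] (faults so far: 3)
  step 7: ref 2 -> HIT, frames=[2,3,1] (faults so far: 3)
  step 8: ref 1 -> HIT, frames=[2,3,1] (faults so far: 3)
  step 9: ref 4 -> FAULT, evict 3, frames=[2,4,1] (faults so far: 4)
  step 10: ref 3 -> FAULT, evict 2, frames=[3,4,1] (faults so far: 5)
  step 11: ref 4 -> HIT, frames=[3,4,1] (faults so far: 5)
  step 12: ref 2 -> FAULT, evict 1, frames=[3,4,2] (faults so far: 6)
  step 13: ref 2 -> HIT, frames=[3,4,2] (faults so far: 6)
  step 14: ref 2 -> HIT, frames=[3,4,2] (faults so far: 6)
  step 15: ref 2 -> HIT, frames=[3,4,2] (faults so far: 6)
  LRU total faults: 6
--- Optimal ---
  step 0: ref 2 -> FAULT, frames=[2,-,-] (faults so far: 1)
  step 1: ref 3 -> FAULT, frames=[2,3,-] (faults so far: 2)
  step 2: ref 3 -> HIT, frames=[2,3,-] (faults so far: 2)
  step 3: ref 2 -> HIT, frames=[2,3,-] (faults so far: 2)
  step 4: ref 2 -> HIT, frames=[2,3,-] (faults so far: 2)
  step 5: ref 1 -> FAULT, frames=[2,3,1] (faults so far: 3)
  step 6: ref 1 -> HIT, frames=[2,3,1] (faults so far: 3)
  step 7: ref 2 -> HIT, frames=[2,3,1] (faults so far: 3)
  step 8: ref 1 -> HIT, frames=[2,3,1] (faults so far: 3)
  step 9: ref 4 -> FAULT, evict 1, frames=[2,3,4] (faults so far: 4)
  step 10: ref 3 -> HIT, frames=[2,3,4] (faults so far: 4)
  step 11: ref 4 -> HIT, frames=[2,3,4] (faults so far: 4)
  step 12: ref 2 -> HIT, frames=[2,3,4] (faults so far: 4)
  step 13: ref 2 -> HIT, frames=[2,3,4] (faults so far: 4)
  step 14: ref 2 -> HIT, frames=[2,3,4] (faults so far: 4)
  step 15: ref 2 -> HIT, frames=[2,3,4] (faults so far: 4)
  Optimal total faults: 4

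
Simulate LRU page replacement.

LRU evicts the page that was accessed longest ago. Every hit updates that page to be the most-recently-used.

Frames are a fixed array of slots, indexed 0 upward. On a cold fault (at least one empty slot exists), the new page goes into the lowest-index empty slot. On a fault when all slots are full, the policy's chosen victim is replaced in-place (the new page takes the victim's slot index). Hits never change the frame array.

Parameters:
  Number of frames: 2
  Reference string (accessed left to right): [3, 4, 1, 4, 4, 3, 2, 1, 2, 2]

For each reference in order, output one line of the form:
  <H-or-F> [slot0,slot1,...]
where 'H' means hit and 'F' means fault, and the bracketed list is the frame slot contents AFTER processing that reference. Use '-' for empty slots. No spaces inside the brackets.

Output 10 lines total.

F [3,-]
F [3,4]
F [1,4]
H [1,4]
H [1,4]
F [3,4]
F [3,2]
F [1,2]
H [1,2]
H [1,2]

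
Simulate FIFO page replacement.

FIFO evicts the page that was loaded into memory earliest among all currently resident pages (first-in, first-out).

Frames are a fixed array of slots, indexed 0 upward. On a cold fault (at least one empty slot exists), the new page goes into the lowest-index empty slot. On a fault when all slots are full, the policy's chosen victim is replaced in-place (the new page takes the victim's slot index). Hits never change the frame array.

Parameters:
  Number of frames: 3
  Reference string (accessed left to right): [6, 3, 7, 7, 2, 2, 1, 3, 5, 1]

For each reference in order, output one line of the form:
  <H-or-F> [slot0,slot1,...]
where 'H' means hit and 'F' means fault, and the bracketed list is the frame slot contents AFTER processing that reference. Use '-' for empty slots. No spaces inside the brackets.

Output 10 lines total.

F [6,-,-]
F [6,3,-]
F [6,3,7]
H [6,3,7]
F [2,3,7]
H [2,3,7]
F [2,1,7]
F [2,1,3]
F [5,1,3]
H [5,1,3]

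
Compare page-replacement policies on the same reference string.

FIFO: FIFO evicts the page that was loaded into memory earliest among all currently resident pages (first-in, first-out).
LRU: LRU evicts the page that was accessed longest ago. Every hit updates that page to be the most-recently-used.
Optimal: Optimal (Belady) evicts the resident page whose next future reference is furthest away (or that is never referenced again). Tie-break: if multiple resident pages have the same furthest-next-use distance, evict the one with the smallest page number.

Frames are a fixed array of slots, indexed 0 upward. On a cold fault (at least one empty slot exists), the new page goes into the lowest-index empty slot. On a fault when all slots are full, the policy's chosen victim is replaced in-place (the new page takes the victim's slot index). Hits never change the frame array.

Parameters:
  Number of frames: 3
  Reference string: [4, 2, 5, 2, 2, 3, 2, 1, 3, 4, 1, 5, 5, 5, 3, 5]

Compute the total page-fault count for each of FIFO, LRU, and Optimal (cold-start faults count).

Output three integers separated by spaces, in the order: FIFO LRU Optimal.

--- FIFO ---
  step 0: ref 4 -> FAULT, frames=[4,-,-] (faults so far: 1)
  step 1: ref 2 -> FAULT, frames=[4,2,-] (faults so far: 2)
  step 2: ref 5 -> FAULT, frames=[4,2,5] (faults so far: 3)
  step 3: ref 2 -> HIT, frames=[4,2,5] (faults so far: 3)
  step 4: ref 2 -> HIT, frames=[4,2,5] (faults so far: 3)
  step 5: ref 3 -> FAULT, evict 4, frames=[3,2,5] (faults so far: 4)
  step 6: ref 2 -> HIT, frames=[3,2,5] (faults so far: 4)
  step 7: ref 1 -> FAULT, evict 2, frames=[3,1,5] (faults so far: 5)
  step 8: ref 3 -> HIT, frames=[3,1,5] (faults so far: 5)
  step 9: ref 4 -> FAULT, evict 5, frames=[3,1,4] (faults so far: 6)
  step 10: ref 1 -> HIT, frames=[3,1,4] (faults so far: 6)
  step 11: ref 5 -> FAULT, evict 3, frames=[5,1,4] (faults so far: 7)
  step 12: ref 5 -> HIT, frames=[5,1,4] (faults so far: 7)
  step 13: ref 5 -> HIT, frames=[5,1,4] (faults so far: 7)
  step 14: ref 3 -> FAULT, evict 1, frames=[5,3,4] (faults so far: 8)
  step 15: ref 5 -> HIT, frames=[5,3,4] (faults so far: 8)
  FIFO total faults: 8
--- LRU ---
  step 0: ref 4 -> FAULT, frames=[4,-,-] (faults so far: 1)
  step 1: ref 2 -> FAULT, frames=[4,2,-] (faults so far: 2)
  step 2: ref 5 -> FAULT, frames=[4,2,5] (faults so far: 3)
  step 3: ref 2 -> HIT, frames=[4,2,5] (faults so far: 3)
  step 4: ref 2 -> HIT, frames=[4,2,5] (faults so far: 3)
  step 5: ref 3 -> FAULT, evict 4, frames=[3,2,5] (faults so far: 4)
  step 6: ref 2 -> HIT, frames=[3,2,5] (faults so far: 4)
  step 7: ref 1 -> FAULT, evict 5, frames=[3,2,1] (faults so far: 5)
  step 8: ref 3 -> HIT, frames=[3,2,1] (faults so far: 5)
  step 9: ref 4 -> FAULT, evict 2, frames=[3,4,1] (faults so far: 6)
  step 10: ref 1 -> HIT, frames=[3,4,1] (faults so far: 6)
  step 11: ref 5 -> FAULT, evict 3, frames=[5,4,1] (faults so far: 7)
  step 12: ref 5 -> HIT, frames=[5,4,1] (faults so far: 7)
  step 13: ref 5 -> HIT, frames=[5,4,1] (faults so far: 7)
  step 14: ref 3 -> FAULT, evict 4, frames=[5,3,1] (faults so far: 8)
  step 15: ref 5 -> HIT, frames=[5,3,1] (faults so far: 8)
  LRU total faults: 8
--- Optimal ---
  step 0: ref 4 -> FAULT, frames=[4,-,-] (faults so far: 1)
  step 1: ref 2 -> FAULT, frames=[4,2,-] (faults so far: 2)
  step 2: ref 5 -> FAULT, frames=[4,2,5] (faults so far: 3)
  step 3: ref 2 -> HIT, frames=[4,2,5] (faults so far: 3)
  step 4: ref 2 -> HIT, frames=[4,2,5] (faults so far: 3)
  step 5: ref 3 -> FAULT, evict 5, frames=[4,2,3] (faults so far: 4)
  step 6: ref 2 -> HIT, frames=[4,2,3] (faults so far: 4)
  step 7: ref 1 -> FAULT, evict 2, frames=[4,1,3] (faults so far: 5)
  step 8: ref 3 -> HIT, frames=[4,1,3] (faults so far: 5)
  step 9: ref 4 -> HIT, frames=[4,1,3] (faults so far: 5)
  step 10: ref 1 -> HIT, frames=[4,1,3] (faults so far: 5)
  step 11: ref 5 -> FAULT, evict 1, frames=[4,5,3] (faults so far: 6)
  step 12: ref 5 -> HIT, frames=[4,5,3] (faults so far: 6)
  step 13: ref 5 -> HIT, frames=[4,5,3] (faults so far: 6)
  step 14: ref 3 -> HIT, frames=[4,5,3] (faults so far: 6)
  step 15: ref 5 -> HIT, frames=[4,5,3] (faults so far: 6)
  Optimal total faults: 6

Answer: 8 8 6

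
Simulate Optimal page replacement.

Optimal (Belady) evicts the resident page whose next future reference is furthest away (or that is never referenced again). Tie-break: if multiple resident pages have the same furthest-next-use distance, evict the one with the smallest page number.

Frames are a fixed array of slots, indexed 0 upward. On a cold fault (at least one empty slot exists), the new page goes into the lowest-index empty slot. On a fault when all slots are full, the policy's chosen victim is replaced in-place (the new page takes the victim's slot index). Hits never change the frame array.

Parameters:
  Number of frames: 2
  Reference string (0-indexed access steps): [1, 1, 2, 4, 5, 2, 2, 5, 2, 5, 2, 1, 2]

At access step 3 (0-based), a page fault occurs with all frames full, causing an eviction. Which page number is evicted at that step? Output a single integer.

Step 0: ref 1 -> FAULT, frames=[1,-]
Step 1: ref 1 -> HIT, frames=[1,-]
Step 2: ref 2 -> FAULT, frames=[1,2]
Step 3: ref 4 -> FAULT, evict 1, frames=[4,2]
At step 3: evicted page 1

Answer: 1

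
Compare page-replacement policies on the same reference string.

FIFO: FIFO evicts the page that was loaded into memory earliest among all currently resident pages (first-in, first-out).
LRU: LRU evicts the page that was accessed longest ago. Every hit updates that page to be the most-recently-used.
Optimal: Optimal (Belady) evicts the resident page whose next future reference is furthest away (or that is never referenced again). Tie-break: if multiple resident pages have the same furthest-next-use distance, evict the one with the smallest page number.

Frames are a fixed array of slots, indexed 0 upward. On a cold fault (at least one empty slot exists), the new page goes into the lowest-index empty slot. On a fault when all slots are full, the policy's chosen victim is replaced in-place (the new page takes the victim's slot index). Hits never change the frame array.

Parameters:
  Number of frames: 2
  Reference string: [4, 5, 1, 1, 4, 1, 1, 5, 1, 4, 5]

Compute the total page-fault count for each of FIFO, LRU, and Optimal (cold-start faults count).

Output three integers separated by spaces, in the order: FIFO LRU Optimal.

Answer: 8 7 5

Derivation:
--- FIFO ---
  step 0: ref 4 -> FAULT, frames=[4,-] (faults so far: 1)
  step 1: ref 5 -> FAULT, frames=[4,5] (faults so far: 2)
  step 2: ref 1 -> FAULT, evict 4, frames=[1,5] (faults so far: 3)
  step 3: ref 1 -> HIT, frames=[1,5] (faults so far: 3)
  step 4: ref 4 -> FAULT, evict 5, frames=[1,4] (faults so far: 4)
  step 5: ref 1 -> HIT, frames=[1,4] (faults so far: 4)
  step 6: ref 1 -> HIT, frames=[1,4] (faults so far: 4)
  step 7: ref 5 -> FAULT, evict 1, frames=[5,4] (faults so far: 5)
  step 8: ref 1 -> FAULT, evict 4, frames=[5,1] (faults so far: 6)
  step 9: ref 4 -> FAULT, evict 5, frames=[4,1] (faults so far: 7)
  step 10: ref 5 -> FAULT, evict 1, frames=[4,5] (faults so far: 8)
  FIFO total faults: 8
--- LRU ---
  step 0: ref 4 -> FAULT, frames=[4,-] (faults so far: 1)
  step 1: ref 5 -> FAULT, frames=[4,5] (faults so far: 2)
  step 2: ref 1 -> FAULT, evict 4, frames=[1,5] (faults so far: 3)
  step 3: ref 1 -> HIT, frames=[1,5] (faults so far: 3)
  step 4: ref 4 -> FAULT, evict 5, frames=[1,4] (faults so far: 4)
  step 5: ref 1 -> HIT, frames=[1,4] (faults so far: 4)
  step 6: ref 1 -> HIT, frames=[1,4] (faults so far: 4)
  step 7: ref 5 -> FAULT, evict 4, frames=[1,5] (faults so far: 5)
  step 8: ref 1 -> HIT, frames=[1,5] (faults so far: 5)
  step 9: ref 4 -> FAULT, evict 5, frames=[1,4] (faults so far: 6)
  step 10: ref 5 -> FAULT, evict 1, frames=[5,4] (faults so far: 7)
  LRU total faults: 7
--- Optimal ---
  step 0: ref 4 -> FAULT, frames=[4,-] (faults so far: 1)
  step 1: ref 5 -> FAULT, frames=[4,5] (faults so far: 2)
  step 2: ref 1 -> FAULT, evict 5, frames=[4,1] (faults so far: 3)
  step 3: ref 1 -> HIT, frames=[4,1] (faults so far: 3)
  step 4: ref 4 -> HIT, frames=[4,1] (faults so far: 3)
  step 5: ref 1 -> HIT, frames=[4,1] (faults so far: 3)
  step 6: ref 1 -> HIT, frames=[4,1] (faults so far: 3)
  step 7: ref 5 -> FAULT, evict 4, frames=[5,1] (faults so far: 4)
  step 8: ref 1 -> HIT, frames=[5,1] (faults so far: 4)
  step 9: ref 4 -> FAULT, evict 1, frames=[5,4] (faults so far: 5)
  step 10: ref 5 -> HIT, frames=[5,4] (faults so far: 5)
  Optimal total faults: 5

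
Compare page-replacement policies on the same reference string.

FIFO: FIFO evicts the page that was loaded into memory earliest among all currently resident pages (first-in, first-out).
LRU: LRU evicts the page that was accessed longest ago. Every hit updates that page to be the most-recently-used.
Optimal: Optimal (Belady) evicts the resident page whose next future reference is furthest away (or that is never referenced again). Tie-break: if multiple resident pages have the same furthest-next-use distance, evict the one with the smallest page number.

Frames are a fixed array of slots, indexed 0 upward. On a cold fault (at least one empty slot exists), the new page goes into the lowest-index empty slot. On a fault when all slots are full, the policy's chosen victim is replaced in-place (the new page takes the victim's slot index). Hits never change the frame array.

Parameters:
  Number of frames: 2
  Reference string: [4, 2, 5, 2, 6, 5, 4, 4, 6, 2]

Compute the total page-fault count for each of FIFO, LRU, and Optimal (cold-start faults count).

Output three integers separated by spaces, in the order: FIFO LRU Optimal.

Answer: 6 8 6

Derivation:
--- FIFO ---
  step 0: ref 4 -> FAULT, frames=[4,-] (faults so far: 1)
  step 1: ref 2 -> FAULT, frames=[4,2] (faults so far: 2)
  step 2: ref 5 -> FAULT, evict 4, frames=[5,2] (faults so far: 3)
  step 3: ref 2 -> HIT, frames=[5,2] (faults so far: 3)
  step 4: ref 6 -> FAULT, evict 2, frames=[5,6] (faults so far: 4)
  step 5: ref 5 -> HIT, frames=[5,6] (faults so far: 4)
  step 6: ref 4 -> FAULT, evict 5, frames=[4,6] (faults so far: 5)
  step 7: ref 4 -> HIT, frames=[4,6] (faults so far: 5)
  step 8: ref 6 -> HIT, frames=[4,6] (faults so far: 5)
  step 9: ref 2 -> FAULT, evict 6, frames=[4,2] (faults so far: 6)
  FIFO total faults: 6
--- LRU ---
  step 0: ref 4 -> FAULT, frames=[4,-] (faults so far: 1)
  step 1: ref 2 -> FAULT, frames=[4,2] (faults so far: 2)
  step 2: ref 5 -> FAULT, evict 4, frames=[5,2] (faults so far: 3)
  step 3: ref 2 -> HIT, frames=[5,2] (faults so far: 3)
  step 4: ref 6 -> FAULT, evict 5, frames=[6,2] (faults so far: 4)
  step 5: ref 5 -> FAULT, evict 2, frames=[6,5] (faults so far: 5)
  step 6: ref 4 -> FAULT, evict 6, frames=[4,5] (faults so far: 6)
  step 7: ref 4 -> HIT, frames=[4,5] (faults so far: 6)
  step 8: ref 6 -> FAULT, evict 5, frames=[4,6] (faults so far: 7)
  step 9: ref 2 -> FAULT, evict 4, frames=[2,6] (faults so far: 8)
  LRU total faults: 8
--- Optimal ---
  step 0: ref 4 -> FAULT, frames=[4,-] (faults so far: 1)
  step 1: ref 2 -> FAULT, frames=[4,2] (faults so far: 2)
  step 2: ref 5 -> FAULT, evict 4, frames=[5,2] (faults so far: 3)
  step 3: ref 2 -> HIT, frames=[5,2] (faults so far: 3)
  step 4: ref 6 -> FAULT, evict 2, frames=[5,6] (faults so far: 4)
  step 5: ref 5 -> HIT, frames=[5,6] (faults so far: 4)
  step 6: ref 4 -> FAULT, evict 5, frames=[4,6] (faults so far: 5)
  step 7: ref 4 -> HIT, frames=[4,6] (faults so far: 5)
  step 8: ref 6 -> HIT, frames=[4,6] (faults so far: 5)
  step 9: ref 2 -> FAULT, evict 4, frames=[2,6] (faults so far: 6)
  Optimal total faults: 6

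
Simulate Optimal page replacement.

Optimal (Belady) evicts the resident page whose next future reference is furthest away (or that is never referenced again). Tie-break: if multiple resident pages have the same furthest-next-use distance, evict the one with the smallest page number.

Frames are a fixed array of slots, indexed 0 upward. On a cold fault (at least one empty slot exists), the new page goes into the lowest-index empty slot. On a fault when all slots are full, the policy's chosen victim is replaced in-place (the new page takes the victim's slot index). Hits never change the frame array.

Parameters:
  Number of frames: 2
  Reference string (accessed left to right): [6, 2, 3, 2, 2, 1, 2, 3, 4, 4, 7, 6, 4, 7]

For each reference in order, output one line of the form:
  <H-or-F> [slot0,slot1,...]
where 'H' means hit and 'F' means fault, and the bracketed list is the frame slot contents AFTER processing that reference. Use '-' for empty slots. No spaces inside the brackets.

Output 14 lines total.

F [6,-]
F [6,2]
F [3,2]
H [3,2]
H [3,2]
F [1,2]
H [1,2]
F [3,2]
F [3,4]
H [3,4]
F [7,4]
F [6,4]
H [6,4]
F [6,7]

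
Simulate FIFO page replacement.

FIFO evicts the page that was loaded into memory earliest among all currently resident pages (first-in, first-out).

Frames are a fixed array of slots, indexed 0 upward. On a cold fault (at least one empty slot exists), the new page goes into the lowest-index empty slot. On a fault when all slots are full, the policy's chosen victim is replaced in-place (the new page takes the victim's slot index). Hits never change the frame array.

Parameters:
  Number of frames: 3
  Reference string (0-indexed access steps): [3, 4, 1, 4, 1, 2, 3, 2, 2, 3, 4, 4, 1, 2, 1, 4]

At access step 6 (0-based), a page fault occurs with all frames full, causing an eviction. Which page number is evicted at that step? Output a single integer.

Answer: 4

Derivation:
Step 0: ref 3 -> FAULT, frames=[3,-,-]
Step 1: ref 4 -> FAULT, frames=[3,4,-]
Step 2: ref 1 -> FAULT, frames=[3,4,1]
Step 3: ref 4 -> HIT, frames=[3,4,1]
Step 4: ref 1 -> HIT, frames=[3,4,1]
Step 5: ref 2 -> FAULT, evict 3, frames=[2,4,1]
Step 6: ref 3 -> FAULT, evict 4, frames=[2,3,1]
At step 6: evicted page 4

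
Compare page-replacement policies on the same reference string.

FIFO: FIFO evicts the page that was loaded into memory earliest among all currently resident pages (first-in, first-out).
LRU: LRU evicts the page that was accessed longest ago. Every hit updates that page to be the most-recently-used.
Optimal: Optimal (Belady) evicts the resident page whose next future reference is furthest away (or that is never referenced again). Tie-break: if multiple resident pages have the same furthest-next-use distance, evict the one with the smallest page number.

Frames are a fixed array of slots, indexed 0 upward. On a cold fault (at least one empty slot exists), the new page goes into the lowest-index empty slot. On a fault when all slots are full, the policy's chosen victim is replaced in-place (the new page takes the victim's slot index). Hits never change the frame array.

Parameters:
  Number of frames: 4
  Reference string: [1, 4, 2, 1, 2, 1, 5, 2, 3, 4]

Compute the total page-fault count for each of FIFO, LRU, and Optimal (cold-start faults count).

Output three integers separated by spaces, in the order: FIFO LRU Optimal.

--- FIFO ---
  step 0: ref 1 -> FAULT, frames=[1,-,-,-] (faults so far: 1)
  step 1: ref 4 -> FAULT, frames=[1,4,-,-] (faults so far: 2)
  step 2: ref 2 -> FAULT, frames=[1,4,2,-] (faults so far: 3)
  step 3: ref 1 -> HIT, frames=[1,4,2,-] (faults so far: 3)
  step 4: ref 2 -> HIT, frames=[1,4,2,-] (faults so far: 3)
  step 5: ref 1 -> HIT, frames=[1,4,2,-] (faults so far: 3)
  step 6: ref 5 -> FAULT, frames=[1,4,2,5] (faults so far: 4)
  step 7: ref 2 -> HIT, frames=[1,4,2,5] (faults so far: 4)
  step 8: ref 3 -> FAULT, evict 1, frames=[3,4,2,5] (faults so far: 5)
  step 9: ref 4 -> HIT, frames=[3,4,2,5] (faults so far: 5)
  FIFO total faults: 5
--- LRU ---
  step 0: ref 1 -> FAULT, frames=[1,-,-,-] (faults so far: 1)
  step 1: ref 4 -> FAULT, frames=[1,4,-,-] (faults so far: 2)
  step 2: ref 2 -> FAULT, frames=[1,4,2,-] (faults so far: 3)
  step 3: ref 1 -> HIT, frames=[1,4,2,-] (faults so far: 3)
  step 4: ref 2 -> HIT, frames=[1,4,2,-] (faults so far: 3)
  step 5: ref 1 -> HIT, frames=[1,4,2,-] (faults so far: 3)
  step 6: ref 5 -> FAULT, frames=[1,4,2,5] (faults so far: 4)
  step 7: ref 2 -> HIT, frames=[1,4,2,5] (faults so far: 4)
  step 8: ref 3 -> FAULT, evict 4, frames=[1,3,2,5] (faults so far: 5)
  step 9: ref 4 -> FAULT, evict 1, frames=[4,3,2,5] (faults so far: 6)
  LRU total faults: 6
--- Optimal ---
  step 0: ref 1 -> FAULT, frames=[1,-,-,-] (faults so far: 1)
  step 1: ref 4 -> FAULT, frames=[1,4,-,-] (faults so far: 2)
  step 2: ref 2 -> FAULT, frames=[1,4,2,-] (faults so far: 3)
  step 3: ref 1 -> HIT, frames=[1,4,2,-] (faults so far: 3)
  step 4: ref 2 -> HIT, frames=[1,4,2,-] (faults so far: 3)
  step 5: ref 1 -> HIT, frames=[1,4,2,-] (faults so far: 3)
  step 6: ref 5 -> FAULT, frames=[1,4,2,5] (faults so far: 4)
  step 7: ref 2 -> HIT, frames=[1,4,2,5] (faults so far: 4)
  step 8: ref 3 -> FAULT, evict 1, frames=[3,4,2,5] (faults so far: 5)
  step 9: ref 4 -> HIT, frames=[3,4,2,5] (faults so far: 5)
  Optimal total faults: 5

Answer: 5 6 5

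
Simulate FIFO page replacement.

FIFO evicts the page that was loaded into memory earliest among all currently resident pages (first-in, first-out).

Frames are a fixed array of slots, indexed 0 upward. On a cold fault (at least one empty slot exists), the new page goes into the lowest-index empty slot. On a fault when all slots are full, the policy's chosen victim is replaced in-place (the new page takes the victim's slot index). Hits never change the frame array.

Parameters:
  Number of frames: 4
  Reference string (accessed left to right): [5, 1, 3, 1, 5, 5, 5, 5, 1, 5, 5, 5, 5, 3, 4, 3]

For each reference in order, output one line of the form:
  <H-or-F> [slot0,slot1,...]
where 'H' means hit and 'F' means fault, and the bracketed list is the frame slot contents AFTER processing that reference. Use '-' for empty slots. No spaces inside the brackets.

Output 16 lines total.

F [5,-,-,-]
F [5,1,-,-]
F [5,1,3,-]
H [5,1,3,-]
H [5,1,3,-]
H [5,1,3,-]
H [5,1,3,-]
H [5,1,3,-]
H [5,1,3,-]
H [5,1,3,-]
H [5,1,3,-]
H [5,1,3,-]
H [5,1,3,-]
H [5,1,3,-]
F [5,1,3,4]
H [5,1,3,4]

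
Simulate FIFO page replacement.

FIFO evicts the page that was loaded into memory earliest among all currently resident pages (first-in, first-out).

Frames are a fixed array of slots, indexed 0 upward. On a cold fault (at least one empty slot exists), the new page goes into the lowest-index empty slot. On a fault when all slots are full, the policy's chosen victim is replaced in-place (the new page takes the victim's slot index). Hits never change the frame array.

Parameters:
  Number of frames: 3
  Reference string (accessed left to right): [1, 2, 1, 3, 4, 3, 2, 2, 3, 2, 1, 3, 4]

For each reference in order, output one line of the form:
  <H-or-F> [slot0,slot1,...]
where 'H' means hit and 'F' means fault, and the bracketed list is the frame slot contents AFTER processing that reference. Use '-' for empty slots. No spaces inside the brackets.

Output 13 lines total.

F [1,-,-]
F [1,2,-]
H [1,2,-]
F [1,2,3]
F [4,2,3]
H [4,2,3]
H [4,2,3]
H [4,2,3]
H [4,2,3]
H [4,2,3]
F [4,1,3]
H [4,1,3]
H [4,1,3]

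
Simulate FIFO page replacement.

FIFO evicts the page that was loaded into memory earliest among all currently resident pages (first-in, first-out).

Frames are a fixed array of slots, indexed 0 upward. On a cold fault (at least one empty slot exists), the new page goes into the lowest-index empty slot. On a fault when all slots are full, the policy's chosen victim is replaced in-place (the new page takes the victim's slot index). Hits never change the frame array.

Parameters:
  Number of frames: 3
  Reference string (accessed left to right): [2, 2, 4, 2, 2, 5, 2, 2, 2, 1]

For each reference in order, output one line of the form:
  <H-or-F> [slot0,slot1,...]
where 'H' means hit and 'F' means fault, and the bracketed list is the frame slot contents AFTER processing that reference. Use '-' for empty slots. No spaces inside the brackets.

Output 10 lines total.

F [2,-,-]
H [2,-,-]
F [2,4,-]
H [2,4,-]
H [2,4,-]
F [2,4,5]
H [2,4,5]
H [2,4,5]
H [2,4,5]
F [1,4,5]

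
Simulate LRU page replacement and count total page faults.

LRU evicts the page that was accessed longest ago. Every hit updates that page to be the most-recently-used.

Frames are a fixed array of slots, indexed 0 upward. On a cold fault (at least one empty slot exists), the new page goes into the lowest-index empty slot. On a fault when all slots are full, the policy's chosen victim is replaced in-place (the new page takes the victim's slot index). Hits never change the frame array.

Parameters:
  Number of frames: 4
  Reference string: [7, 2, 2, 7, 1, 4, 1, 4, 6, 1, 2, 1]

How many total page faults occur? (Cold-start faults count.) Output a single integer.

Step 0: ref 7 → FAULT, frames=[7,-,-,-]
Step 1: ref 2 → FAULT, frames=[7,2,-,-]
Step 2: ref 2 → HIT, frames=[7,2,-,-]
Step 3: ref 7 → HIT, frames=[7,2,-,-]
Step 4: ref 1 → FAULT, frames=[7,2,1,-]
Step 5: ref 4 → FAULT, frames=[7,2,1,4]
Step 6: ref 1 → HIT, frames=[7,2,1,4]
Step 7: ref 4 → HIT, frames=[7,2,1,4]
Step 8: ref 6 → FAULT (evict 2), frames=[7,6,1,4]
Step 9: ref 1 → HIT, frames=[7,6,1,4]
Step 10: ref 2 → FAULT (evict 7), frames=[2,6,1,4]
Step 11: ref 1 → HIT, frames=[2,6,1,4]
Total faults: 6

Answer: 6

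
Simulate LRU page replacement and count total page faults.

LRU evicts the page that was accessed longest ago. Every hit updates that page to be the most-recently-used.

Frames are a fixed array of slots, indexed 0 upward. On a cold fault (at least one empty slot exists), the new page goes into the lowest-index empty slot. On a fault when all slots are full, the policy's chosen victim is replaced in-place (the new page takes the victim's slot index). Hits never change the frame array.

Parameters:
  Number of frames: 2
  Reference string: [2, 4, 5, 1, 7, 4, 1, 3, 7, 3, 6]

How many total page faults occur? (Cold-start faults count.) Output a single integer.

Step 0: ref 2 → FAULT, frames=[2,-]
Step 1: ref 4 → FAULT, frames=[2,4]
Step 2: ref 5 → FAULT (evict 2), frames=[5,4]
Step 3: ref 1 → FAULT (evict 4), frames=[5,1]
Step 4: ref 7 → FAULT (evict 5), frames=[7,1]
Step 5: ref 4 → FAULT (evict 1), frames=[7,4]
Step 6: ref 1 → FAULT (evict 7), frames=[1,4]
Step 7: ref 3 → FAULT (evict 4), frames=[1,3]
Step 8: ref 7 → FAULT (evict 1), frames=[7,3]
Step 9: ref 3 → HIT, frames=[7,3]
Step 10: ref 6 → FAULT (evict 7), frames=[6,3]
Total faults: 10

Answer: 10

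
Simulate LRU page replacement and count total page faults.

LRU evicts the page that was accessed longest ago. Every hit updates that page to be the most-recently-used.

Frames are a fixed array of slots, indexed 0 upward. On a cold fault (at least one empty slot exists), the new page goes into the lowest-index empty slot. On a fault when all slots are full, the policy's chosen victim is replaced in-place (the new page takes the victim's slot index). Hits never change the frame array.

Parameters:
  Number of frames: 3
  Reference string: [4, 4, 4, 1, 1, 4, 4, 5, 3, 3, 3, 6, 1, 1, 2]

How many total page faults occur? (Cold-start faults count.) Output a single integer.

Step 0: ref 4 → FAULT, frames=[4,-,-]
Step 1: ref 4 → HIT, frames=[4,-,-]
Step 2: ref 4 → HIT, frames=[4,-,-]
Step 3: ref 1 → FAULT, frames=[4,1,-]
Step 4: ref 1 → HIT, frames=[4,1,-]
Step 5: ref 4 → HIT, frames=[4,1,-]
Step 6: ref 4 → HIT, frames=[4,1,-]
Step 7: ref 5 → FAULT, frames=[4,1,5]
Step 8: ref 3 → FAULT (evict 1), frames=[4,3,5]
Step 9: ref 3 → HIT, frames=[4,3,5]
Step 10: ref 3 → HIT, frames=[4,3,5]
Step 11: ref 6 → FAULT (evict 4), frames=[6,3,5]
Step 12: ref 1 → FAULT (evict 5), frames=[6,3,1]
Step 13: ref 1 → HIT, frames=[6,3,1]
Step 14: ref 2 → FAULT (evict 3), frames=[6,2,1]
Total faults: 7

Answer: 7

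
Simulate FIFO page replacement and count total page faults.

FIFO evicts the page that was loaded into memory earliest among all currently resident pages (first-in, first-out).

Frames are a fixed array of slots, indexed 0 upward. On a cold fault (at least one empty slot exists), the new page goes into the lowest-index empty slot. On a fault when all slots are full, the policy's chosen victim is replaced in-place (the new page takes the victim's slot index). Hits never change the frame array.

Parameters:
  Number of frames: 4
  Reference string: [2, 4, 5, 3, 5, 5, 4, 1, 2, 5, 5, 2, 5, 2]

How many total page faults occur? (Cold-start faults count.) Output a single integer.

Step 0: ref 2 → FAULT, frames=[2,-,-,-]
Step 1: ref 4 → FAULT, frames=[2,4,-,-]
Step 2: ref 5 → FAULT, frames=[2,4,5,-]
Step 3: ref 3 → FAULT, frames=[2,4,5,3]
Step 4: ref 5 → HIT, frames=[2,4,5,3]
Step 5: ref 5 → HIT, frames=[2,4,5,3]
Step 6: ref 4 → HIT, frames=[2,4,5,3]
Step 7: ref 1 → FAULT (evict 2), frames=[1,4,5,3]
Step 8: ref 2 → FAULT (evict 4), frames=[1,2,5,3]
Step 9: ref 5 → HIT, frames=[1,2,5,3]
Step 10: ref 5 → HIT, frames=[1,2,5,3]
Step 11: ref 2 → HIT, frames=[1,2,5,3]
Step 12: ref 5 → HIT, frames=[1,2,5,3]
Step 13: ref 2 → HIT, frames=[1,2,5,3]
Total faults: 6

Answer: 6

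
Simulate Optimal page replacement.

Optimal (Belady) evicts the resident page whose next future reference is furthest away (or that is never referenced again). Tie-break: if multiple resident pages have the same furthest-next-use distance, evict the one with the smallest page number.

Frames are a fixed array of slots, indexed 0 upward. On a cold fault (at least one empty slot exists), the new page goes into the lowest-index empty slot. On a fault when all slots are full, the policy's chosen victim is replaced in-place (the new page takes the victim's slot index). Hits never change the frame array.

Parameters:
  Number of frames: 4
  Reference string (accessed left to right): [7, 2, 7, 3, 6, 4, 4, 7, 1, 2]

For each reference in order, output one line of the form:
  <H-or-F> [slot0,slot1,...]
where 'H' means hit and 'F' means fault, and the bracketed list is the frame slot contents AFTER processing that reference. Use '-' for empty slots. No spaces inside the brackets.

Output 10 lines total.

F [7,-,-,-]
F [7,2,-,-]
H [7,2,-,-]
F [7,2,3,-]
F [7,2,3,6]
F [7,2,4,6]
H [7,2,4,6]
H [7,2,4,6]
F [7,2,1,6]
H [7,2,1,6]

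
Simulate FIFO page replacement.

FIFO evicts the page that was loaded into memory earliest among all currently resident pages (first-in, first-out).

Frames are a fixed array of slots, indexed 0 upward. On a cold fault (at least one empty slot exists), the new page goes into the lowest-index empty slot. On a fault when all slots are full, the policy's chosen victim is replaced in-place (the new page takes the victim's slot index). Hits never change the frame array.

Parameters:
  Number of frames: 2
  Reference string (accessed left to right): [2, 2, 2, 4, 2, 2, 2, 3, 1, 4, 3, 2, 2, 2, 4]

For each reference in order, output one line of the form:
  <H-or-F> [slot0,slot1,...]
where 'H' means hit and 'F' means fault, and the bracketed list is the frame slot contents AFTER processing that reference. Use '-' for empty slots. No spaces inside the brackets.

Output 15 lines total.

F [2,-]
H [2,-]
H [2,-]
F [2,4]
H [2,4]
H [2,4]
H [2,4]
F [3,4]
F [3,1]
F [4,1]
F [4,3]
F [2,3]
H [2,3]
H [2,3]
F [2,4]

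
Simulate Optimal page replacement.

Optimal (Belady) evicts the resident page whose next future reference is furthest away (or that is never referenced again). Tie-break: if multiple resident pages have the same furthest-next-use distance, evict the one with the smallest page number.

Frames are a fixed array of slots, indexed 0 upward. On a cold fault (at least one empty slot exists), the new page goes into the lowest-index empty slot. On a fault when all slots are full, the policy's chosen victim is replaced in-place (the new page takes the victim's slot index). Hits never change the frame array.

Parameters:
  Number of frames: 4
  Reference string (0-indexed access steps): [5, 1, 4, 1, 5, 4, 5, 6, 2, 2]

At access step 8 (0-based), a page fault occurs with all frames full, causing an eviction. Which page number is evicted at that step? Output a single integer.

Step 0: ref 5 -> FAULT, frames=[5,-,-,-]
Step 1: ref 1 -> FAULT, frames=[5,1,-,-]
Step 2: ref 4 -> FAULT, frames=[5,1,4,-]
Step 3: ref 1 -> HIT, frames=[5,1,4,-]
Step 4: ref 5 -> HIT, frames=[5,1,4,-]
Step 5: ref 4 -> HIT, frames=[5,1,4,-]
Step 6: ref 5 -> HIT, frames=[5,1,4,-]
Step 7: ref 6 -> FAULT, frames=[5,1,4,6]
Step 8: ref 2 -> FAULT, evict 1, frames=[5,2,4,6]
At step 8: evicted page 1

Answer: 1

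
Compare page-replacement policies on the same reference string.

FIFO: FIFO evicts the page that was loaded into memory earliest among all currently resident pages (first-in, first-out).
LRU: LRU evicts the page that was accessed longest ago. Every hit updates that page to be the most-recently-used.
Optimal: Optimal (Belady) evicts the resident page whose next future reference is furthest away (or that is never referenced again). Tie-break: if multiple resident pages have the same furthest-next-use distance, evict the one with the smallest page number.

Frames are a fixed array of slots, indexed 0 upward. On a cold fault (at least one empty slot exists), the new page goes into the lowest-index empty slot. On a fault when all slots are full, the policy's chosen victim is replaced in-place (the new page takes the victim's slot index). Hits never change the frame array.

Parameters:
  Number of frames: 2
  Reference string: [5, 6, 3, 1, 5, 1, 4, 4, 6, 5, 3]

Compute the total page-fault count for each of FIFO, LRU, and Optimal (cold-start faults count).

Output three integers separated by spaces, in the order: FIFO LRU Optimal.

--- FIFO ---
  step 0: ref 5 -> FAULT, frames=[5,-] (faults so far: 1)
  step 1: ref 6 -> FAULT, frames=[5,6] (faults so far: 2)
  step 2: ref 3 -> FAULT, evict 5, frames=[3,6] (faults so far: 3)
  step 3: ref 1 -> FAULT, evict 6, frames=[3,1] (faults so far: 4)
  step 4: ref 5 -> FAULT, evict 3, frames=[5,1] (faults so far: 5)
  step 5: ref 1 -> HIT, frames=[5,1] (faults so far: 5)
  step 6: ref 4 -> FAULT, evict 1, frames=[5,4] (faults so far: 6)
  step 7: ref 4 -> HIT, frames=[5,4] (faults so far: 6)
  step 8: ref 6 -> FAULT, evict 5, frames=[6,4] (faults so far: 7)
  step 9: ref 5 -> FAULT, evict 4, frames=[6,5] (faults so far: 8)
  step 10: ref 3 -> FAULT, evict 6, frames=[3,5] (faults so far: 9)
  FIFO total faults: 9
--- LRU ---
  step 0: ref 5 -> FAULT, frames=[5,-] (faults so far: 1)
  step 1: ref 6 -> FAULT, frames=[5,6] (faults so far: 2)
  step 2: ref 3 -> FAULT, evict 5, frames=[3,6] (faults so far: 3)
  step 3: ref 1 -> FAULT, evict 6, frames=[3,1] (faults so far: 4)
  step 4: ref 5 -> FAULT, evict 3, frames=[5,1] (faults so far: 5)
  step 5: ref 1 -> HIT, frames=[5,1] (faults so far: 5)
  step 6: ref 4 -> FAULT, evict 5, frames=[4,1] (faults so far: 6)
  step 7: ref 4 -> HIT, frames=[4,1] (faults so far: 6)
  step 8: ref 6 -> FAULT, evict 1, frames=[4,6] (faults so far: 7)
  step 9: ref 5 -> FAULT, evict 4, frames=[5,6] (faults so far: 8)
  step 10: ref 3 -> FAULT, evict 6, frames=[5,3] (faults so far: 9)
  LRU total faults: 9
--- Optimal ---
  step 0: ref 5 -> FAULT, frames=[5,-] (faults so far: 1)
  step 1: ref 6 -> FAULT, frames=[5,6] (faults so far: 2)
  step 2: ref 3 -> FAULT, evict 6, frames=[5,3] (faults so far: 3)
  step 3: ref 1 -> FAULT, evict 3, frames=[5,1] (faults so far: 4)
  step 4: ref 5 -> HIT, frames=[5,1] (faults so far: 4)
  step 5: ref 1 -> HIT, frames=[5,1] (faults so far: 4)
  step 6: ref 4 -> FAULT, evict 1, frames=[5,4] (faults so far: 5)
  step 7: ref 4 -> HIT, frames=[5,4] (faults so far: 5)
  step 8: ref 6 -> FAULT, evict 4, frames=[5,6] (faults so far: 6)
  step 9: ref 5 -> HIT, frames=[5,6] (faults so far: 6)
  step 10: ref 3 -> FAULT, evict 5, frames=[3,6] (faults so far: 7)
  Optimal total faults: 7

Answer: 9 9 7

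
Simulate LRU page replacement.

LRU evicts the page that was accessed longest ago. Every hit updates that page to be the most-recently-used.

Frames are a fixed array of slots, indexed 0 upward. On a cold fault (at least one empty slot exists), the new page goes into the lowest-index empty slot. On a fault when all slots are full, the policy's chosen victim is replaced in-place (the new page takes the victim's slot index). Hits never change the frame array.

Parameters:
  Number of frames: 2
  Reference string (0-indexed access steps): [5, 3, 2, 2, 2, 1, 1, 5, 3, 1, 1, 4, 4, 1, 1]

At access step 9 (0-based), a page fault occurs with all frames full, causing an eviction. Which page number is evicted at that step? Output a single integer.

Step 0: ref 5 -> FAULT, frames=[5,-]
Step 1: ref 3 -> FAULT, frames=[5,3]
Step 2: ref 2 -> FAULT, evict 5, frames=[2,3]
Step 3: ref 2 -> HIT, frames=[2,3]
Step 4: ref 2 -> HIT, frames=[2,3]
Step 5: ref 1 -> FAULT, evict 3, frames=[2,1]
Step 6: ref 1 -> HIT, frames=[2,1]
Step 7: ref 5 -> FAULT, evict 2, frames=[5,1]
Step 8: ref 3 -> FAULT, evict 1, frames=[5,3]
Step 9: ref 1 -> FAULT, evict 5, frames=[1,3]
At step 9: evicted page 5

Answer: 5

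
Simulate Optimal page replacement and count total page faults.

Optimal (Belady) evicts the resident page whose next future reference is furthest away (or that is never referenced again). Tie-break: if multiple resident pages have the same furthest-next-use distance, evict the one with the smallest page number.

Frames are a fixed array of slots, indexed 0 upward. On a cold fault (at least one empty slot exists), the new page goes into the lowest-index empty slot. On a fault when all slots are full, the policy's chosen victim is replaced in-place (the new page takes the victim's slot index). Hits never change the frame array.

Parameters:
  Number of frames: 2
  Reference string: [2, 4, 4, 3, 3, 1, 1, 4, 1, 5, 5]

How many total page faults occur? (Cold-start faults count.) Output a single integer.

Answer: 5

Derivation:
Step 0: ref 2 → FAULT, frames=[2,-]
Step 1: ref 4 → FAULT, frames=[2,4]
Step 2: ref 4 → HIT, frames=[2,4]
Step 3: ref 3 → FAULT (evict 2), frames=[3,4]
Step 4: ref 3 → HIT, frames=[3,4]
Step 5: ref 1 → FAULT (evict 3), frames=[1,4]
Step 6: ref 1 → HIT, frames=[1,4]
Step 7: ref 4 → HIT, frames=[1,4]
Step 8: ref 1 → HIT, frames=[1,4]
Step 9: ref 5 → FAULT (evict 1), frames=[5,4]
Step 10: ref 5 → HIT, frames=[5,4]
Total faults: 5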